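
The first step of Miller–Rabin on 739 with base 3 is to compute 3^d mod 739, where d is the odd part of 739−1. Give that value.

738

739 − 1 = 738 = 2^1 · 369, so d = 369.
3^1 ≡ 3 (mod 739)
3^2 ≡ 3^2 = 9 ≡ 9 (mod 739)
3^4 ≡ 9^2 = 81 ≡ 81 (mod 739)
3^8 ≡ 81^2 = 6561 ≡ 649 (mod 739)
3^16 ≡ 649^2 = 421201 ≡ 710 (mod 739)
3^32 ≡ 710^2 = 504100 ≡ 102 (mod 739)
3^64 ≡ 102^2 = 10404 ≡ 58 (mod 739)
3^128 ≡ 58^2 = 3364 ≡ 408 (mod 739)
3^256 ≡ 408^2 = 166464 ≡ 189 (mod 739)
369 = 256 + 64 + 32 + 16 + 1 in binary powers of 2.
So 3^369 ≡ 189 · 58 · 102 · 710 · 3 ≡ 738 (mod 739).
Since 3^d ≡ 738 (mod 739), base 3 does not prove 739 composite.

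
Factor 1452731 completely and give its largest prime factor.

79

1452731 = 7 · 207533
207533 = 37 · 5609
5609 = 71 · 79
79 is prime.
So 1452731 = 7 · 37 · 71 · 79; the largest prime factor is 79.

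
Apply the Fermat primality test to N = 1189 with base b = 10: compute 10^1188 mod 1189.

426

10^1 ≡ 10 (mod 1189)
10^2 ≡ 10^2 = 100 ≡ 100 (mod 1189)
10^4 ≡ 100^2 = 10000 ≡ 488 (mod 1189)
10^8 ≡ 488^2 = 238144 ≡ 344 (mod 1189)
10^16 ≡ 344^2 = 118336 ≡ 625 (mod 1189)
10^32 ≡ 625^2 = 390625 ≡ 633 (mod 1189)
10^64 ≡ 633^2 = 400689 ≡ 1185 (mod 1189)
10^128 ≡ 1185^2 = 1404225 ≡ 16 (mod 1189)
10^256 ≡ 16^2 = 256 ≡ 256 (mod 1189)
10^512 ≡ 256^2 = 65536 ≡ 141 (mod 1189)
10^1024 ≡ 141^2 = 19881 ≡ 857 (mod 1189)
1188 = 1024 + 128 + 32 + 4 in binary powers of 2.
So 10^1188 ≡ 857 · 16 · 633 · 488 ≡ 426 (mod 1189).
Since 426 ≠ 1, base 10 is a Fermat witness: 1189 is composite.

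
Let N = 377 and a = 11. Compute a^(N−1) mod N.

11^1 ≡ 11 (mod 377)
11^2 ≡ 11^2 = 121 ≡ 121 (mod 377)
11^4 ≡ 121^2 = 14641 ≡ 315 (mod 377)
11^8 ≡ 315^2 = 99225 ≡ 74 (mod 377)
11^16 ≡ 74^2 = 5476 ≡ 198 (mod 377)
11^32 ≡ 198^2 = 39204 ≡ 373 (mod 377)
11^64 ≡ 373^2 = 139129 ≡ 16 (mod 377)
11^128 ≡ 16^2 = 256 ≡ 256 (mod 377)
11^256 ≡ 256^2 = 65536 ≡ 315 (mod 377)
376 = 256 + 64 + 32 + 16 + 8 in binary powers of 2.
So 11^376 ≡ 315 · 16 · 373 · 198 · 74 ≡ 81 (mod 377).
Since 81 ≠ 1, base 11 is a Fermat witness: 377 is composite.

81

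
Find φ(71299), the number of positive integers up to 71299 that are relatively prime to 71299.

Factor: 71299 = 37 · 41 · 47.
φ(71299) = (37−1) · (41−1) · (47−1) = 36 · 40 · 46 = 66240.

66240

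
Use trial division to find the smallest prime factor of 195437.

11

195437 is odd.
Digit sum 29, not divisible by 3.
Ends in 7: not divisible by 5.
7: 195437 = 7·27919 + 4
11: 195437 = 11·17767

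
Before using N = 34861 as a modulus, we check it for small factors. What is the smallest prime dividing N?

34861 is odd.
Digit sum 22, not divisible by 3.
Ends in 1: not divisible by 5.
7: 34861 = 7·4980 + 1
11: 34861 = 11·3169 + 2
13: 34861 = 13·2681 + 8
17: 34861 = 17·2050 + 11
19: 34861 = 19·1834 + 15
23: 34861 = 23·1515 + 16
29: 34861 = 29·1202 + 3
31: 34861 = 31·1124 + 17
37: 34861 = 37·942 + 7
41: 34861 = 41·850 + 11
43: 34861 = 43·810 + 31
47: 34861 = 47·741 + 34
53: 34861 = 53·657 + 40
59: 34861 = 59·590 + 51
61: 34861 = 61·571 + 30
67: 34861 = 67·520 + 21
71: 34861 = 71·491

71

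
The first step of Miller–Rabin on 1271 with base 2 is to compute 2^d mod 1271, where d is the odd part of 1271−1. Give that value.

993

1271 − 1 = 1270 = 2^1 · 635, so d = 635.
2^1 ≡ 2 (mod 1271)
2^2 ≡ 2^2 = 4 ≡ 4 (mod 1271)
2^4 ≡ 4^2 = 16 ≡ 16 (mod 1271)
2^8 ≡ 16^2 = 256 ≡ 256 (mod 1271)
2^16 ≡ 256^2 = 65536 ≡ 715 (mod 1271)
2^32 ≡ 715^2 = 511225 ≡ 283 (mod 1271)
2^64 ≡ 283^2 = 80089 ≡ 16 (mod 1271)
2^128 ≡ 16^2 = 256 ≡ 256 (mod 1271)
2^256 ≡ 256^2 = 65536 ≡ 715 (mod 1271)
2^512 ≡ 715^2 = 511225 ≡ 283 (mod 1271)
635 = 512 + 64 + 32 + 16 + 8 + 2 + 1 in binary powers of 2.
So 2^635 ≡ 283 · 16 · 283 · 715 · 256 · 4 · 2 ≡ 993 (mod 1271).
Squaring chain: 993; never reaches −1, so base 2 is a Miller–Rabin witness that 1271 is composite.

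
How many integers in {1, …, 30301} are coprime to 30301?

Factor: 30301 = 157 · 193.
φ(30301) = (157−1) · (193−1) = 156 · 192 = 29952.

29952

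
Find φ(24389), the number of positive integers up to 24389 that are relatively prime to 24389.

23548

Factor: 24389 = 29^3.
φ(24389) = 29^2·(29−1) = 23548.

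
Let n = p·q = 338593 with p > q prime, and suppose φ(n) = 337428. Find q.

547

φ(n) = (p−1)(q−1) = n − (p+q) + 1, so p + q = 338593 − 337428 + 1 = 1166.
p and q are the roots of t² − 1166t + 338593 = 0.
Discriminant: 1166² − 4·338593 = 1359556 − 1354372 = 5184; √5184 = 72.
q = (1166 − 72)/2 = 547, p = (1166 + 72)/2 = 619.
Check: 547 · 619 = 338593.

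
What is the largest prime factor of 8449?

71

8449 = 7 · 1207
1207 = 17 · 71
71 is prime.
So 8449 = 7 · 17 · 71; the largest prime factor is 71.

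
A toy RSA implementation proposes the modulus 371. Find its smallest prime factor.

7

371 is odd.
Digit sum 11, not divisible by 3.
Ends in 1: not divisible by 5.
7: 371 = 7·53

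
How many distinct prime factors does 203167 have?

203167 = 17^2 · 703
703 = 19 · 37
203167 = 17^2 · 19 · 37, which has 3 distinct prime factors.

3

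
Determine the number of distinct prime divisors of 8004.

8004 = 2^2 · 2001
2001 = 3 · 667
667 = 23 · 29
8004 = 2^2 · 3 · 23 · 29, which has 4 distinct prime factors.

4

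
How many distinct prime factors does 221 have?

2

221 = 13 · 17
221 = 13 · 17, which has 2 distinct prime factors.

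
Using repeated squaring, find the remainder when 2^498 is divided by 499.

1

2^1 ≡ 2 (mod 499)
2^2 ≡ 2^2 = 4 ≡ 4 (mod 499)
2^4 ≡ 4^2 = 16 ≡ 16 (mod 499)
2^8 ≡ 16^2 = 256 ≡ 256 (mod 499)
2^16 ≡ 256^2 = 65536 ≡ 167 (mod 499)
2^32 ≡ 167^2 = 27889 ≡ 444 (mod 499)
2^64 ≡ 444^2 = 197136 ≡ 31 (mod 499)
2^128 ≡ 31^2 = 961 ≡ 462 (mod 499)
2^256 ≡ 462^2 = 213444 ≡ 371 (mod 499)
498 = 256 + 128 + 64 + 32 + 16 + 2 in binary powers of 2.
So 2^498 ≡ 371 · 462 · 31 · 444 · 167 · 4 ≡ 1 (mod 499).
Since the result is 1, base 2 gives no evidence that 499 is composite.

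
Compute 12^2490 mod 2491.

873

12^1 ≡ 12 (mod 2491)
12^2 ≡ 12^2 = 144 ≡ 144 (mod 2491)
12^4 ≡ 144^2 = 20736 ≡ 808 (mod 2491)
12^8 ≡ 808^2 = 652864 ≡ 222 (mod 2491)
12^16 ≡ 222^2 = 49284 ≡ 1955 (mod 2491)
12^32 ≡ 1955^2 = 3822025 ≡ 831 (mod 2491)
12^64 ≡ 831^2 = 690561 ≡ 554 (mod 2491)
12^128 ≡ 554^2 = 306916 ≡ 523 (mod 2491)
12^256 ≡ 523^2 = 273529 ≡ 2010 (mod 2491)
12^512 ≡ 2010^2 = 4040100 ≡ 2189 (mod 2491)
12^1024 ≡ 2189^2 = 4791721 ≡ 1528 (mod 2491)
12^2048 ≡ 1528^2 = 2334784 ≡ 717 (mod 2491)
2490 = 2048 + 256 + 128 + 32 + 16 + 8 + 2 in binary powers of 2.
So 12^2490 ≡ 717 · 2010 · 523 · 831 · 1955 · 222 · 144 ≡ 873 (mod 2491).
Since 873 ≠ 1, base 12 is a Fermat witness: 2491 is composite.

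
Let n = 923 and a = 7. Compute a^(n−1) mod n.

4

7^1 ≡ 7 (mod 923)
7^2 ≡ 7^2 = 49 ≡ 49 (mod 923)
7^4 ≡ 49^2 = 2401 ≡ 555 (mod 923)
7^8 ≡ 555^2 = 308025 ≡ 666 (mod 923)
7^16 ≡ 666^2 = 443556 ≡ 516 (mod 923)
7^32 ≡ 516^2 = 266256 ≡ 432 (mod 923)
7^64 ≡ 432^2 = 186624 ≡ 178 (mod 923)
7^128 ≡ 178^2 = 31684 ≡ 302 (mod 923)
7^256 ≡ 302^2 = 91204 ≡ 750 (mod 923)
7^512 ≡ 750^2 = 562500 ≡ 393 (mod 923)
922 = 512 + 256 + 128 + 16 + 8 + 2 in binary powers of 2.
So 7^922 ≡ 393 · 750 · 302 · 516 · 666 · 49 ≡ 4 (mod 923).
Since 4 ≠ 1, base 7 is a Fermat witness: 923 is composite.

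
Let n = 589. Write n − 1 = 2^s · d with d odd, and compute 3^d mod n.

589 − 1 = 588 = 2^2 · 147, so d = 147.
3^1 ≡ 3 (mod 589)
3^2 ≡ 3^2 = 9 ≡ 9 (mod 589)
3^4 ≡ 9^2 = 81 ≡ 81 (mod 589)
3^8 ≡ 81^2 = 6561 ≡ 82 (mod 589)
3^16 ≡ 82^2 = 6724 ≡ 245 (mod 589)
3^32 ≡ 245^2 = 60025 ≡ 536 (mod 589)
3^64 ≡ 536^2 = 287296 ≡ 453 (mod 589)
3^128 ≡ 453^2 = 205209 ≡ 237 (mod 589)
147 = 128 + 16 + 2 + 1 in binary powers of 2.
So 3^147 ≡ 237 · 245 · 9 · 3 ≡ 426 (mod 589).
Squaring chain: 426 → 64; never reaches −1, so base 3 is a Miller–Rabin witness that 589 is composite.

426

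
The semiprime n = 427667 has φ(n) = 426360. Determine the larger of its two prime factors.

φ(n) = (p−1)(q−1) = n − (p+q) + 1, so p + q = 427667 − 426360 + 1 = 1308.
p and q are the roots of t² − 1308t + 427667 = 0.
Discriminant: 1308² − 4·427667 = 1710864 − 1710668 = 196; √196 = 14.
q = (1308 − 14)/2 = 647, p = (1308 + 14)/2 = 661.
Check: 647 · 661 = 427667.

661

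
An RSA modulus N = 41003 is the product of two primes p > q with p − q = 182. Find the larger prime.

313

Since p = q + 182, we have 41003 = q(q + 182), so q² + 182q − 41003 = 0.
Discriminant: 182² + 4·41003 = 33124 + 164012 = 197136; √197136 = 444.
q = (−182 + 444)/2 = 131, and p = q + 182 = 313.
Check: 131 · 313 = 41003.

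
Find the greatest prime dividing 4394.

4394 = 2 · 2197
2197 = 13 · 169
169 = 13 · 13
13 = 13 · 1
So 4394 = 2 · 13^3; the largest prime factor is 13.

13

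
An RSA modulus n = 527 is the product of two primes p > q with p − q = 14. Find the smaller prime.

17

Since p = q + 14, we have 527 = q(q + 14), so q² + 14q − 527 = 0.
Discriminant: 14² + 4·527 = 196 + 2108 = 2304; √2304 = 48.
q = (−14 + 48)/2 = 17, and p = q + 14 = 31.
Check: 17 · 31 = 527.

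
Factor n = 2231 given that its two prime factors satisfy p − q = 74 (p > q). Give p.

Since p = q + 74, we have 2231 = q(q + 74), so q² + 74q − 2231 = 0.
Discriminant: 74² + 4·2231 = 5476 + 8924 = 14400; √14400 = 120.
q = (−74 + 120)/2 = 23, and p = q + 74 = 97.
Check: 23 · 97 = 2231.

97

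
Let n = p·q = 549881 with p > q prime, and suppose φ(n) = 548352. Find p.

953

φ(n) = (p−1)(q−1) = n − (p+q) + 1, so p + q = 549881 − 548352 + 1 = 1530.
p and q are the roots of t² − 1530t + 549881 = 0.
Discriminant: 1530² − 4·549881 = 2340900 − 2199524 = 141376; √141376 = 376.
q = (1530 − 376)/2 = 577, p = (1530 + 376)/2 = 953.
Check: 577 · 953 = 549881.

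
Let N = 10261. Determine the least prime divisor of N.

10261 is odd.
Digit sum 10, not divisible by 3.
Ends in 1: not divisible by 5.
7: 10261 = 7·1465 + 6
11: 10261 = 11·932 + 9
13: 10261 = 13·789 + 4
17: 10261 = 17·603 + 10
19: 10261 = 19·540 + 1
23: 10261 = 23·446 + 3
29: 10261 = 29·353 + 24
31: 10261 = 31·331

31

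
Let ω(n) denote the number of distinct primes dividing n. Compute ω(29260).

5

29260 = 2^2 · 7315
7315 = 5 · 1463
1463 = 7 · 209
209 = 11 · 19
29260 = 2^2 · 5 · 7 · 11 · 19, which has 5 distinct prime factors.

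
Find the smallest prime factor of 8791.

8791 is odd.
Digit sum 25, not divisible by 3.
Ends in 1: not divisible by 5.
7: 8791 = 7·1255 + 6
11: 8791 = 11·799 + 2
13: 8791 = 13·676 + 3
17: 8791 = 17·517 + 2
19: 8791 = 19·462 + 13
23: 8791 = 23·382 + 5
29: 8791 = 29·303 + 4
31: 8791 = 31·283 + 18
37: 8791 = 37·237 + 22
41: 8791 = 41·214 + 17
43: 8791 = 43·204 + 19
47: 8791 = 47·187 + 2
53: 8791 = 53·165 + 46
59: 8791 = 59·149

59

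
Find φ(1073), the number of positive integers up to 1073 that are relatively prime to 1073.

1008

Factor: 1073 = 29 · 37.
φ(1073) = (29−1) · (37−1) = 28 · 36 = 1008.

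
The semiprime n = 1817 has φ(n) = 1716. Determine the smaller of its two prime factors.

φ(n) = (p−1)(q−1) = n − (p+q) + 1, so p + q = 1817 − 1716 + 1 = 102.
p and q are the roots of t² − 102t + 1817 = 0.
Discriminant: 102² − 4·1817 = 10404 − 7268 = 3136; √3136 = 56.
q = (102 − 56)/2 = 23, p = (102 + 56)/2 = 79.
Check: 23 · 79 = 1817.

23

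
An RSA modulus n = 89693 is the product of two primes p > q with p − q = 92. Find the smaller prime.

257

Since p = q + 92, we have 89693 = q(q + 92), so q² + 92q − 89693 = 0.
Discriminant: 92² + 4·89693 = 8464 + 358772 = 367236; √367236 = 606.
q = (−92 + 606)/2 = 257, and p = q + 92 = 349.
Check: 257 · 349 = 89693.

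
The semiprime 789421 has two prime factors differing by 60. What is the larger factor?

919

Since p = q + 60, we have 789421 = q(q + 60), so q² + 60q − 789421 = 0.
Discriminant: 60² + 4·789421 = 3600 + 3157684 = 3161284; √3161284 = 1778.
q = (−60 + 1778)/2 = 859, and p = q + 60 = 919.
Check: 859 · 919 = 789421.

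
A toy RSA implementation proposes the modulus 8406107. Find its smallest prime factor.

8406107 is odd.
Digit sum 26, not divisible by 3.
Ends in 7: not divisible by 5.
7: 8406107 = 7·1200872 + 3
11: 8406107 = 11·764191 + 6
13: 8406107 = 13·646623 + 8
17: 8406107 = 17·494476 + 15
19: 8406107 = 19·442426 + 13
23: 8406107 = 23·365482 + 21
29: 8406107 = 29·289865 + 22
31: 8406107 = 31·271164 + 23
37: 8406107 = 37·227192 + 3
41: 8406107 = 41·205027

41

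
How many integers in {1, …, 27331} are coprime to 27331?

27000

Factor: 27331 = 151 · 181.
φ(27331) = (151−1) · (181−1) = 150 · 180 = 27000.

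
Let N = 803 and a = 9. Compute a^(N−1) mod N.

356

9^1 ≡ 9 (mod 803)
9^2 ≡ 9^2 = 81 ≡ 81 (mod 803)
9^4 ≡ 81^2 = 6561 ≡ 137 (mod 803)
9^8 ≡ 137^2 = 18769 ≡ 300 (mod 803)
9^16 ≡ 300^2 = 90000 ≡ 64 (mod 803)
9^32 ≡ 64^2 = 4096 ≡ 81 (mod 803)
9^64 ≡ 81^2 = 6561 ≡ 137 (mod 803)
9^128 ≡ 137^2 = 18769 ≡ 300 (mod 803)
9^256 ≡ 300^2 = 90000 ≡ 64 (mod 803)
9^512 ≡ 64^2 = 4096 ≡ 81 (mod 803)
802 = 512 + 256 + 32 + 2 in binary powers of 2.
So 9^802 ≡ 81 · 64 · 81 · 81 ≡ 356 (mod 803).
Since 356 ≠ 1, base 9 is a Fermat witness: 803 is composite.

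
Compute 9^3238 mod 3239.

9^1 ≡ 9 (mod 3239)
9^2 ≡ 9^2 = 81 ≡ 81 (mod 3239)
9^4 ≡ 81^2 = 6561 ≡ 83 (mod 3239)
9^8 ≡ 83^2 = 6889 ≡ 411 (mod 3239)
9^16 ≡ 411^2 = 168921 ≡ 493 (mod 3239)
9^32 ≡ 493^2 = 243049 ≡ 124 (mod 3239)
9^64 ≡ 124^2 = 15376 ≡ 2420 (mod 3239)
9^128 ≡ 2420^2 = 5856400 ≡ 288 (mod 3239)
9^256 ≡ 288^2 = 82944 ≡ 1969 (mod 3239)
9^512 ≡ 1969^2 = 3876961 ≡ 3117 (mod 3239)
9^1024 ≡ 3117^2 = 9715689 ≡ 1928 (mod 3239)
9^2048 ≡ 1928^2 = 3717184 ≡ 2051 (mod 3239)
3238 = 2048 + 1024 + 128 + 32 + 4 + 2 in binary powers of 2.
So 9^3238 ≡ 2051 · 1928 · 288 · 124 · 83 · 81 ≡ 1352 (mod 3239).
Since 1352 ≠ 1, base 9 is a Fermat witness: 3239 is composite.

1352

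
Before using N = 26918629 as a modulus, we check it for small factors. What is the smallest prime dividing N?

26918629 is odd.
Digit sum 43, not divisible by 3.
Ends in 9: not divisible by 5.
7: 26918629 = 7·3845518 + 3
11: 26918629 = 11·2447148 + 1
13: 26918629 = 13·2070663 + 10
17: 26918629 = 17·1583448 + 13
19: 26918629 = 19·1416769 + 18
23: 26918629 = 23·1170375 + 4
29: 26918629 = 29·928228 + 17
31: 26918629 = 31·868342 + 27
37: 26918629 = 37·727530 + 19
41: 26918629 = 41·656551 + 38
43: 26918629 = 43·626014 + 27
47: 26918629 = 47·572736 + 37
53: 26918629 = 53·507898 + 35
59: 26918629 = 59·456247 + 56
61: 26918629 = 61·441289

61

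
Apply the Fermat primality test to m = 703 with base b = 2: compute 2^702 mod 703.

2^1 ≡ 2 (mod 703)
2^2 ≡ 2^2 = 4 ≡ 4 (mod 703)
2^4 ≡ 4^2 = 16 ≡ 16 (mod 703)
2^8 ≡ 16^2 = 256 ≡ 256 (mod 703)
2^16 ≡ 256^2 = 65536 ≡ 157 (mod 703)
2^32 ≡ 157^2 = 24649 ≡ 44 (mod 703)
2^64 ≡ 44^2 = 1936 ≡ 530 (mod 703)
2^128 ≡ 530^2 = 280900 ≡ 403 (mod 703)
2^256 ≡ 403^2 = 162409 ≡ 16 (mod 703)
2^512 ≡ 16^2 = 256 ≡ 256 (mod 703)
702 = 512 + 128 + 32 + 16 + 8 + 4 + 2 in binary powers of 2.
So 2^702 ≡ 256 · 403 · 44 · 157 · 256 · 16 · 4 ≡ 628 (mod 703).
Since 628 ≠ 1, base 2 is a Fermat witness: 703 is composite.

628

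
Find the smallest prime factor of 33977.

61

33977 is odd.
Digit sum 29, not divisible by 3.
Ends in 7: not divisible by 5.
7: 33977 = 7·4853 + 6
11: 33977 = 11·3088 + 9
13: 33977 = 13·2613 + 8
17: 33977 = 17·1998 + 11
19: 33977 = 19·1788 + 5
23: 33977 = 23·1477 + 6
29: 33977 = 29·1171 + 18
31: 33977 = 31·1096 + 1
37: 33977 = 37·918 + 11
41: 33977 = 41·828 + 29
43: 33977 = 43·790 + 7
47: 33977 = 47·722 + 43
53: 33977 = 53·641 + 4
59: 33977 = 59·575 + 52
61: 33977 = 61·557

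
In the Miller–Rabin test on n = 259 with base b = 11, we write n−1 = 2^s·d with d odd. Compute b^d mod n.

36

259 − 1 = 258 = 2^1 · 129, so d = 129.
11^1 ≡ 11 (mod 259)
11^2 ≡ 11^2 = 121 ≡ 121 (mod 259)
11^4 ≡ 121^2 = 14641 ≡ 137 (mod 259)
11^8 ≡ 137^2 = 18769 ≡ 121 (mod 259)
11^16 ≡ 121^2 = 14641 ≡ 137 (mod 259)
11^32 ≡ 137^2 = 18769 ≡ 121 (mod 259)
11^64 ≡ 121^2 = 14641 ≡ 137 (mod 259)
11^128 ≡ 137^2 = 18769 ≡ 121 (mod 259)
129 = 128 + 1 in binary powers of 2.
So 11^129 ≡ 121 · 11 ≡ 36 (mod 259).
Squaring chain: 36; never reaches −1, so base 11 is a Miller–Rabin witness that 259 is composite.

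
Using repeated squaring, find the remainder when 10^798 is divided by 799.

10^1 ≡ 10 (mod 799)
10^2 ≡ 10^2 = 100 ≡ 100 (mod 799)
10^4 ≡ 100^2 = 10000 ≡ 412 (mod 799)
10^8 ≡ 412^2 = 169744 ≡ 356 (mod 799)
10^16 ≡ 356^2 = 126736 ≡ 494 (mod 799)
10^32 ≡ 494^2 = 244036 ≡ 341 (mod 799)
10^64 ≡ 341^2 = 116281 ≡ 426 (mod 799)
10^128 ≡ 426^2 = 181476 ≡ 103 (mod 799)
10^256 ≡ 103^2 = 10609 ≡ 222 (mod 799)
10^512 ≡ 222^2 = 49284 ≡ 545 (mod 799)
798 = 512 + 256 + 16 + 8 + 4 + 2 in binary powers of 2.
So 10^798 ≡ 545 · 222 · 494 · 356 · 412 · 100 ≡ 212 (mod 799).
Since 212 ≠ 1, base 10 is a Fermat witness: 799 is composite.

212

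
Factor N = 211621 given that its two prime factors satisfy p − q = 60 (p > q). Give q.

431

Since p = q + 60, we have 211621 = q(q + 60), so q² + 60q − 211621 = 0.
Discriminant: 60² + 4·211621 = 3600 + 846484 = 850084; √850084 = 922.
q = (−60 + 922)/2 = 431, and p = q + 60 = 491.
Check: 431 · 491 = 211621.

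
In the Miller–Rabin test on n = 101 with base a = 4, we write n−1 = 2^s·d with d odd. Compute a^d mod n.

101 − 1 = 100 = 2^2 · 25, so d = 25.
4^1 ≡ 4 (mod 101)
4^2 ≡ 4^2 = 16 ≡ 16 (mod 101)
4^4 ≡ 16^2 = 256 ≡ 54 (mod 101)
4^8 ≡ 54^2 = 2916 ≡ 88 (mod 101)
4^16 ≡ 88^2 = 7744 ≡ 68 (mod 101)
25 = 16 + 8 + 1 in binary powers of 2.
So 4^25 ≡ 68 · 88 · 4 ≡ 100 (mod 101).
Since 4^d ≡ 100 (mod 101), base 4 does not prove 101 composite.

100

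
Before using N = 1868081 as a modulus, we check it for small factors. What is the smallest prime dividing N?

1868081 is odd.
Digit sum 32, not divisible by 3.
Ends in 1: not divisible by 5.
7: 1868081 = 7·266868 + 5
11: 1868081 = 11·169825 + 6
13: 1868081 = 13·143698 + 7
17: 1868081 = 17·109887 + 2
19: 1868081 = 19·98320 + 1
23: 1868081 = 23·81220 + 21
29: 1868081 = 29·64416 + 17
31: 1868081 = 31·60260 + 21
37: 1868081 = 37·50488 + 25
41: 1868081 = 41·45562 + 39
43: 1868081 = 43·43443 + 32
47: 1868081 = 47·39746 + 19
53: 1868081 = 53·35246 + 43
59: 1868081 = 59·31662 + 23
61: 1868081 = 61·30624 + 17
67: 1868081 = 67·27881 + 54
71: 1868081 = 71·26311

71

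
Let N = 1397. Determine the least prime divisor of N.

1397 is odd.
Digit sum 20, not divisible by 3.
Ends in 7: not divisible by 5.
7: 1397 = 7·199 + 4
11: 1397 = 11·127

11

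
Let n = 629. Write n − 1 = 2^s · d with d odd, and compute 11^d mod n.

381

629 − 1 = 628 = 2^2 · 157, so d = 157.
11^1 ≡ 11 (mod 629)
11^2 ≡ 11^2 = 121 ≡ 121 (mod 629)
11^4 ≡ 121^2 = 14641 ≡ 174 (mod 629)
11^8 ≡ 174^2 = 30276 ≡ 84 (mod 629)
11^16 ≡ 84^2 = 7056 ≡ 137 (mod 629)
11^32 ≡ 137^2 = 18769 ≡ 528 (mod 629)
11^64 ≡ 528^2 = 278784 ≡ 137 (mod 629)
11^128 ≡ 137^2 = 18769 ≡ 528 (mod 629)
157 = 128 + 16 + 8 + 4 + 1 in binary powers of 2.
So 11^157 ≡ 528 · 137 · 84 · 174 · 11 ≡ 381 (mod 629).
Squaring chain: 381 → 491; never reaches −1, so base 11 is a Miller–Rabin witness that 629 is composite.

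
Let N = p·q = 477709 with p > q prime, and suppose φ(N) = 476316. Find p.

787

φ(n) = (p−1)(q−1) = n − (p+q) + 1, so p + q = 477709 − 476316 + 1 = 1394.
p and q are the roots of t² − 1394t + 477709 = 0.
Discriminant: 1394² − 4·477709 = 1943236 − 1910836 = 32400; √32400 = 180.
q = (1394 − 180)/2 = 607, p = (1394 + 180)/2 = 787.
Check: 607 · 787 = 477709.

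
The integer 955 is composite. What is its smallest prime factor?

5

955 is odd.
Digit sum 19, not divisible by 3.
Ends in 5: divisible by 5.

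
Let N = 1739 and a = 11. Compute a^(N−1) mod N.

11^1 ≡ 11 (mod 1739)
11^2 ≡ 11^2 = 121 ≡ 121 (mod 1739)
11^4 ≡ 121^2 = 14641 ≡ 729 (mod 1739)
11^8 ≡ 729^2 = 531441 ≡ 1046 (mod 1739)
11^16 ≡ 1046^2 = 1094116 ≡ 285 (mod 1739)
11^32 ≡ 285^2 = 81225 ≡ 1231 (mod 1739)
11^64 ≡ 1231^2 = 1515361 ≡ 692 (mod 1739)
11^128 ≡ 692^2 = 478864 ≡ 639 (mod 1739)
11^256 ≡ 639^2 = 408321 ≡ 1395 (mod 1739)
11^512 ≡ 1395^2 = 1946025 ≡ 84 (mod 1739)
11^1024 ≡ 84^2 = 7056 ≡ 100 (mod 1739)
1738 = 1024 + 512 + 128 + 64 + 8 + 2 in binary powers of 2.
So 11^1738 ≡ 100 · 84 · 639 · 692 · 1046 · 121 ≡ 1062 (mod 1739).
Since 1062 ≠ 1, base 11 is a Fermat witness: 1739 is composite.

1062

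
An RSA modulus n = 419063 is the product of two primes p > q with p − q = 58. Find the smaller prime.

Since p = q + 58, we have 419063 = q(q + 58), so q² + 58q − 419063 = 0.
Discriminant: 58² + 4·419063 = 3364 + 1676252 = 1679616; √1679616 = 1296.
q = (−58 + 1296)/2 = 619, and p = q + 58 = 677.
Check: 619 · 677 = 419063.

619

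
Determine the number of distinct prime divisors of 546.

4

546 = 2 · 273
273 = 3 · 91
91 = 7 · 13
546 = 2 · 3 · 7 · 13, which has 4 distinct prime factors.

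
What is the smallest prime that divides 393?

393 is odd.
Digit sum 15, divisible by 3.

3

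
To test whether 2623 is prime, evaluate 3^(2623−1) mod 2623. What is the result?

680

3^1 ≡ 3 (mod 2623)
3^2 ≡ 3^2 = 9 ≡ 9 (mod 2623)
3^4 ≡ 9^2 = 81 ≡ 81 (mod 2623)
3^8 ≡ 81^2 = 6561 ≡ 1315 (mod 2623)
3^16 ≡ 1315^2 = 1729225 ≡ 668 (mod 2623)
3^32 ≡ 668^2 = 446224 ≡ 314 (mod 2623)
3^64 ≡ 314^2 = 98596 ≡ 1545 (mod 2623)
3^128 ≡ 1545^2 = 2387025 ≡ 95 (mod 2623)
3^256 ≡ 95^2 = 9025 ≡ 1156 (mod 2623)
3^512 ≡ 1156^2 = 1336336 ≡ 1229 (mod 2623)
3^1024 ≡ 1229^2 = 1510441 ≡ 2216 (mod 2623)
3^2048 ≡ 2216^2 = 4910656 ≡ 400 (mod 2623)
2622 = 2048 + 512 + 32 + 16 + 8 + 4 + 2 in binary powers of 2.
So 3^2622 ≡ 400 · 1229 · 314 · 668 · 1315 · 81 · 9 ≡ 680 (mod 2623).
Since 680 ≠ 1, base 3 is a Fermat witness: 2623 is composite.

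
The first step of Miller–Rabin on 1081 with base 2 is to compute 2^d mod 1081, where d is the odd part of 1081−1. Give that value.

100

1081 − 1 = 1080 = 2^3 · 135, so d = 135.
2^1 ≡ 2 (mod 1081)
2^2 ≡ 2^2 = 4 ≡ 4 (mod 1081)
2^4 ≡ 4^2 = 16 ≡ 16 (mod 1081)
2^8 ≡ 16^2 = 256 ≡ 256 (mod 1081)
2^16 ≡ 256^2 = 65536 ≡ 676 (mod 1081)
2^32 ≡ 676^2 = 456976 ≡ 794 (mod 1081)
2^64 ≡ 794^2 = 630436 ≡ 213 (mod 1081)
2^128 ≡ 213^2 = 45369 ≡ 1048 (mod 1081)
135 = 128 + 4 + 2 + 1 in binary powers of 2.
So 2^135 ≡ 1048 · 16 · 4 · 2 ≡ 100 (mod 1081).
Squaring chain: 100 → 271 → 1014; never reaches −1, so base 2 is a Miller–Rabin witness that 1081 is composite.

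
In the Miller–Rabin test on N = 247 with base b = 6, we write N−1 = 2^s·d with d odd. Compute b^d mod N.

125

247 − 1 = 246 = 2^1 · 123, so d = 123.
6^1 ≡ 6 (mod 247)
6^2 ≡ 6^2 = 36 ≡ 36 (mod 247)
6^4 ≡ 36^2 = 1296 ≡ 61 (mod 247)
6^8 ≡ 61^2 = 3721 ≡ 16 (mod 247)
6^16 ≡ 16^2 = 256 ≡ 9 (mod 247)
6^32 ≡ 9^2 = 81 ≡ 81 (mod 247)
6^64 ≡ 81^2 = 6561 ≡ 139 (mod 247)
123 = 64 + 32 + 16 + 8 + 2 + 1 in binary powers of 2.
So 6^123 ≡ 139 · 81 · 9 · 16 · 36 · 6 ≡ 125 (mod 247).
Squaring chain: 125; never reaches −1, so base 6 is a Miller–Rabin witness that 247 is composite.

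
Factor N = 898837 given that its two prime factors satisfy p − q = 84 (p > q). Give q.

Since p = q + 84, we have 898837 = q(q + 84), so q² + 84q − 898837 = 0.
Discriminant: 84² + 4·898837 = 7056 + 3595348 = 3602404; √3602404 = 1898.
q = (−84 + 1898)/2 = 907, and p = q + 84 = 991.
Check: 907 · 991 = 898837.

907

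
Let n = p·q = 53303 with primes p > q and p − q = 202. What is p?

Since p = q + 202, we have 53303 = q(q + 202), so q² + 202q − 53303 = 0.
Discriminant: 202² + 4·53303 = 40804 + 213212 = 254016; √254016 = 504.
q = (−202 + 504)/2 = 151, and p = q + 202 = 353.
Check: 151 · 353 = 53303.

353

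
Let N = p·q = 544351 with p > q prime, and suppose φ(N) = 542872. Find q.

683

φ(n) = (p−1)(q−1) = n − (p+q) + 1, so p + q = 544351 − 542872 + 1 = 1480.
p and q are the roots of t² − 1480t + 544351 = 0.
Discriminant: 1480² − 4·544351 = 2190400 − 2177404 = 12996; √12996 = 114.
q = (1480 − 114)/2 = 683, p = (1480 + 114)/2 = 797.
Check: 683 · 797 = 544351.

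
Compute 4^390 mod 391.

288

4^1 ≡ 4 (mod 391)
4^2 ≡ 4^2 = 16 ≡ 16 (mod 391)
4^4 ≡ 16^2 = 256 ≡ 256 (mod 391)
4^8 ≡ 256^2 = 65536 ≡ 239 (mod 391)
4^16 ≡ 239^2 = 57121 ≡ 35 (mod 391)
4^32 ≡ 35^2 = 1225 ≡ 52 (mod 391)
4^64 ≡ 52^2 = 2704 ≡ 358 (mod 391)
4^128 ≡ 358^2 = 128164 ≡ 307 (mod 391)
4^256 ≡ 307^2 = 94249 ≡ 18 (mod 391)
390 = 256 + 128 + 4 + 2 in binary powers of 2.
So 4^390 ≡ 18 · 307 · 256 · 16 ≡ 288 (mod 391).
Since 288 ≠ 1, base 4 is a Fermat witness: 391 is composite.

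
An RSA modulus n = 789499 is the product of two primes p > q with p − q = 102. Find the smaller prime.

839

Since p = q + 102, we have 789499 = q(q + 102), so q² + 102q − 789499 = 0.
Discriminant: 102² + 4·789499 = 10404 + 3157996 = 3168400; √3168400 = 1780.
q = (−102 + 1780)/2 = 839, and p = q + 102 = 941.
Check: 839 · 941 = 789499.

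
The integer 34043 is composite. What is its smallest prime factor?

34043 is odd.
Digit sum 14, not divisible by 3.
Ends in 3: not divisible by 5.
7: 34043 = 7·4863 + 2
11: 34043 = 11·3094 + 9
13: 34043 = 13·2618 + 9
17: 34043 = 17·2002 + 9
19: 34043 = 19·1791 + 14
23: 34043 = 23·1480 + 3
29: 34043 = 29·1173 + 26
31: 34043 = 31·1098 + 5
37: 34043 = 37·920 + 3
41: 34043 = 41·830 + 13
43: 34043 = 43·791 + 30
47: 34043 = 47·724 + 15
53: 34043 = 53·642 + 17
59: 34043 = 59·577

59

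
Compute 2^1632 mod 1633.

2^1 ≡ 2 (mod 1633)
2^2 ≡ 2^2 = 4 ≡ 4 (mod 1633)
2^4 ≡ 4^2 = 16 ≡ 16 (mod 1633)
2^8 ≡ 16^2 = 256 ≡ 256 (mod 1633)
2^16 ≡ 256^2 = 65536 ≡ 216 (mod 1633)
2^32 ≡ 216^2 = 46656 ≡ 932 (mod 1633)
2^64 ≡ 932^2 = 868624 ≡ 1501 (mod 1633)
2^128 ≡ 1501^2 = 2253001 ≡ 1094 (mod 1633)
2^256 ≡ 1094^2 = 1196836 ≡ 1480 (mod 1633)
2^512 ≡ 1480^2 = 2190400 ≡ 547 (mod 1633)
2^1024 ≡ 547^2 = 299209 ≡ 370 (mod 1633)
1632 = 1024 + 512 + 64 + 32 in binary powers of 2.
So 2^1632 ≡ 370 · 547 · 1501 · 932 ≡ 476 (mod 1633).
Since 476 ≠ 1, base 2 is a Fermat witness: 1633 is composite.

476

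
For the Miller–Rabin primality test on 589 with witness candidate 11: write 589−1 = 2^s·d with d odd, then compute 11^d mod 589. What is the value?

77

589 − 1 = 588 = 2^2 · 147, so d = 147.
11^1 ≡ 11 (mod 589)
11^2 ≡ 11^2 = 121 ≡ 121 (mod 589)
11^4 ≡ 121^2 = 14641 ≡ 505 (mod 589)
11^8 ≡ 505^2 = 255025 ≡ 577 (mod 589)
11^16 ≡ 577^2 = 332929 ≡ 144 (mod 589)
11^32 ≡ 144^2 = 20736 ≡ 121 (mod 589)
11^64 ≡ 121^2 = 14641 ≡ 505 (mod 589)
11^128 ≡ 505^2 = 255025 ≡ 577 (mod 589)
147 = 128 + 16 + 2 + 1 in binary powers of 2.
So 11^147 ≡ 577 · 144 · 121 · 11 ≡ 77 (mod 589).
Squaring chain: 77 → 39; never reaches −1, so base 11 is a Miller–Rabin witness that 589 is composite.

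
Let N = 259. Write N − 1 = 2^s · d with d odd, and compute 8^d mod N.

259 − 1 = 258 = 2^1 · 129, so d = 129.
8^1 ≡ 8 (mod 259)
8^2 ≡ 8^2 = 64 ≡ 64 (mod 259)
8^4 ≡ 64^2 = 4096 ≡ 211 (mod 259)
8^8 ≡ 211^2 = 44521 ≡ 232 (mod 259)
8^16 ≡ 232^2 = 53824 ≡ 211 (mod 259)
8^32 ≡ 211^2 = 44521 ≡ 232 (mod 259)
8^64 ≡ 232^2 = 53824 ≡ 211 (mod 259)
8^128 ≡ 211^2 = 44521 ≡ 232 (mod 259)
129 = 128 + 1 in binary powers of 2.
So 8^129 ≡ 232 · 8 ≡ 43 (mod 259).
Squaring chain: 43; never reaches −1, so base 8 is a Miller–Rabin witness that 259 is composite.

43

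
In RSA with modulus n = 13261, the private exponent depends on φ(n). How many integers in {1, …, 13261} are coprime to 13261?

Factor: 13261 = 89 · 149.
φ(13261) = (89−1) · (149−1) = 88 · 148 = 13024.

13024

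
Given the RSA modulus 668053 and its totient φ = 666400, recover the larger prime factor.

φ(n) = (p−1)(q−1) = n − (p+q) + 1, so p + q = 668053 − 666400 + 1 = 1654.
p and q are the roots of t² − 1654t + 668053 = 0.
Discriminant: 1654² − 4·668053 = 2735716 − 2672212 = 63504; √63504 = 252.
q = (1654 − 252)/2 = 701, p = (1654 + 252)/2 = 953.
Check: 701 · 953 = 668053.

953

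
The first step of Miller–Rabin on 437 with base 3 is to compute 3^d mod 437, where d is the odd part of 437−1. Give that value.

307

437 − 1 = 436 = 2^2 · 109, so d = 109.
3^1 ≡ 3 (mod 437)
3^2 ≡ 3^2 = 9 ≡ 9 (mod 437)
3^4 ≡ 9^2 = 81 ≡ 81 (mod 437)
3^8 ≡ 81^2 = 6561 ≡ 6 (mod 437)
3^16 ≡ 6^2 = 36 ≡ 36 (mod 437)
3^32 ≡ 36^2 = 1296 ≡ 422 (mod 437)
3^64 ≡ 422^2 = 178084 ≡ 225 (mod 437)
109 = 64 + 32 + 8 + 4 + 1 in binary powers of 2.
So 3^109 ≡ 225 · 422 · 6 · 81 · 3 ≡ 307 (mod 437).
Squaring chain: 307 → 294; never reaches −1, so base 3 is a Miller–Rabin witness that 437 is composite.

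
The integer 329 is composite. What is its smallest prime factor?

329 is odd.
Digit sum 14, not divisible by 3.
Ends in 9: not divisible by 5.
7: 329 = 7·47

7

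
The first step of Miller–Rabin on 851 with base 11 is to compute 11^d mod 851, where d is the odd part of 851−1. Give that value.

851 − 1 = 850 = 2^1 · 425, so d = 425.
11^1 ≡ 11 (mod 851)
11^2 ≡ 11^2 = 121 ≡ 121 (mod 851)
11^4 ≡ 121^2 = 14641 ≡ 174 (mod 851)
11^8 ≡ 174^2 = 30276 ≡ 491 (mod 851)
11^16 ≡ 491^2 = 241081 ≡ 248 (mod 851)
11^32 ≡ 248^2 = 61504 ≡ 232 (mod 851)
11^64 ≡ 232^2 = 53824 ≡ 211 (mod 851)
11^128 ≡ 211^2 = 44521 ≡ 269 (mod 851)
11^256 ≡ 269^2 = 72361 ≡ 26 (mod 851)
425 = 256 + 128 + 32 + 8 + 1 in binary powers of 2.
So 11^425 ≡ 26 · 269 · 232 · 491 · 11 ≡ 582 (mod 851).
Squaring chain: 582; never reaches −1, so base 11 is a Miller–Rabin witness that 851 is composite.

582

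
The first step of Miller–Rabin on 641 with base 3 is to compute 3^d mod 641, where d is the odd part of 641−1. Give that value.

243

641 − 1 = 640 = 2^7 · 5, so d = 5.
3^1 ≡ 3 (mod 641)
3^2 ≡ 3^2 = 9 ≡ 9 (mod 641)
3^4 ≡ 9^2 = 81 ≡ 81 (mod 641)
5 = 4 + 1 in binary powers of 2.
So 3^5 ≡ 81 · 3 ≡ 243 (mod 641).
Squaring chain: 243 → 77 → 160 → 601 → 318 → 487 → 640; reaches −1, so base 3 does not prove 641 composite.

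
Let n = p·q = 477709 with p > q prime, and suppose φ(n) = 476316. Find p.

φ(n) = (p−1)(q−1) = n − (p+q) + 1, so p + q = 477709 − 476316 + 1 = 1394.
p and q are the roots of t² − 1394t + 477709 = 0.
Discriminant: 1394² − 4·477709 = 1943236 − 1910836 = 32400; √32400 = 180.
q = (1394 − 180)/2 = 607, p = (1394 + 180)/2 = 787.
Check: 607 · 787 = 477709.

787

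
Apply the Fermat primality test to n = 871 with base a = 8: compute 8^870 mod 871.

662

8^1 ≡ 8 (mod 871)
8^2 ≡ 8^2 = 64 ≡ 64 (mod 871)
8^4 ≡ 64^2 = 4096 ≡ 612 (mod 871)
8^8 ≡ 612^2 = 374544 ≡ 14 (mod 871)
8^16 ≡ 14^2 = 196 ≡ 196 (mod 871)
8^32 ≡ 196^2 = 38416 ≡ 92 (mod 871)
8^64 ≡ 92^2 = 8464 ≡ 625 (mod 871)
8^128 ≡ 625^2 = 390625 ≡ 417 (mod 871)
8^256 ≡ 417^2 = 173889 ≡ 560 (mod 871)
8^512 ≡ 560^2 = 313600 ≡ 40 (mod 871)
870 = 512 + 256 + 64 + 32 + 4 + 2 in binary powers of 2.
So 8^870 ≡ 40 · 560 · 625 · 92 · 612 · 64 ≡ 662 (mod 871).
Since 662 ≠ 1, base 8 is a Fermat witness: 871 is composite.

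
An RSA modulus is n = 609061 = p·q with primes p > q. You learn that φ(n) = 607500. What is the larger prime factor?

φ(n) = (p−1)(q−1) = n − (p+q) + 1, so p + q = 609061 − 607500 + 1 = 1562.
p and q are the roots of t² − 1562t + 609061 = 0.
Discriminant: 1562² − 4·609061 = 2439844 − 2436244 = 3600; √3600 = 60.
q = (1562 − 60)/2 = 751, p = (1562 + 60)/2 = 811.
Check: 751 · 811 = 609061.

811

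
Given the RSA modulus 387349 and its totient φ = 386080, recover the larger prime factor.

761

φ(n) = (p−1)(q−1) = n − (p+q) + 1, so p + q = 387349 − 386080 + 1 = 1270.
p and q are the roots of t² − 1270t + 387349 = 0.
Discriminant: 1270² − 4·387349 = 1612900 − 1549396 = 63504; √63504 = 252.
q = (1270 − 252)/2 = 509, p = (1270 + 252)/2 = 761.
Check: 509 · 761 = 387349.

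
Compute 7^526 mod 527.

7^1 ≡ 7 (mod 527)
7^2 ≡ 7^2 = 49 ≡ 49 (mod 527)
7^4 ≡ 49^2 = 2401 ≡ 293 (mod 527)
7^8 ≡ 293^2 = 85849 ≡ 475 (mod 527)
7^16 ≡ 475^2 = 225625 ≡ 69 (mod 527)
7^32 ≡ 69^2 = 4761 ≡ 18 (mod 527)
7^64 ≡ 18^2 = 324 ≡ 324 (mod 527)
7^128 ≡ 324^2 = 104976 ≡ 103 (mod 527)
7^256 ≡ 103^2 = 10609 ≡ 69 (mod 527)
7^512 ≡ 69^2 = 4761 ≡ 18 (mod 527)
526 = 512 + 8 + 4 + 2 in binary powers of 2.
So 7^526 ≡ 18 · 475 · 293 · 49 ≡ 348 (mod 527).
Since 348 ≠ 1, base 7 is a Fermat witness: 527 is composite.

348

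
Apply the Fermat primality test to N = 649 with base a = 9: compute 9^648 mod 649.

454

9^1 ≡ 9 (mod 649)
9^2 ≡ 9^2 = 81 ≡ 81 (mod 649)
9^4 ≡ 81^2 = 6561 ≡ 71 (mod 649)
9^8 ≡ 71^2 = 5041 ≡ 498 (mod 649)
9^16 ≡ 498^2 = 248004 ≡ 86 (mod 649)
9^32 ≡ 86^2 = 7396 ≡ 257 (mod 649)
9^64 ≡ 257^2 = 66049 ≡ 500 (mod 649)
9^128 ≡ 500^2 = 250000 ≡ 135 (mod 649)
9^256 ≡ 135^2 = 18225 ≡ 53 (mod 649)
9^512 ≡ 53^2 = 2809 ≡ 213 (mod 649)
648 = 512 + 128 + 8 in binary powers of 2.
So 9^648 ≡ 213 · 135 · 498 ≡ 454 (mod 649).
Since 454 ≠ 1, base 9 is a Fermat witness: 649 is composite.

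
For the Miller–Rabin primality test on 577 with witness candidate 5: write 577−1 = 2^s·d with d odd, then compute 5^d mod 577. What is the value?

557

577 − 1 = 576 = 2^6 · 9, so d = 9.
5^1 ≡ 5 (mod 577)
5^2 ≡ 5^2 = 25 ≡ 25 (mod 577)
5^4 ≡ 25^2 = 625 ≡ 48 (mod 577)
5^8 ≡ 48^2 = 2304 ≡ 573 (mod 577)
9 = 8 + 1 in binary powers of 2.
So 5^9 ≡ 573 · 5 ≡ 557 (mod 577).
Squaring chain: 557 → 400 → 171 → 391 → 553 → 576; reaches −1, so base 5 does not prove 577 composite.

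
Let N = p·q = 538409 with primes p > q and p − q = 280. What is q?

607

Since p = q + 280, we have 538409 = q(q + 280), so q² + 280q − 538409 = 0.
Discriminant: 280² + 4·538409 = 78400 + 2153636 = 2232036; √2232036 = 1494.
q = (−280 + 1494)/2 = 607, and p = q + 280 = 887.
Check: 607 · 887 = 538409.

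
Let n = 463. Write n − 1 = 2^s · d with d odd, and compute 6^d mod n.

462

463 − 1 = 462 = 2^1 · 231, so d = 231.
6^1 ≡ 6 (mod 463)
6^2 ≡ 6^2 = 36 ≡ 36 (mod 463)
6^4 ≡ 36^2 = 1296 ≡ 370 (mod 463)
6^8 ≡ 370^2 = 136900 ≡ 315 (mod 463)
6^16 ≡ 315^2 = 99225 ≡ 143 (mod 463)
6^32 ≡ 143^2 = 20449 ≡ 77 (mod 463)
6^64 ≡ 77^2 = 5929 ≡ 373 (mod 463)
6^128 ≡ 373^2 = 139129 ≡ 229 (mod 463)
231 = 128 + 64 + 32 + 4 + 2 + 1 in binary powers of 2.
So 6^231 ≡ 229 · 373 · 77 · 370 · 36 · 6 ≡ 462 (mod 463).
Since 6^d ≡ 462 (mod 463), base 6 does not prove 463 composite.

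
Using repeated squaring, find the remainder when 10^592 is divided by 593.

10^1 ≡ 10 (mod 593)
10^2 ≡ 10^2 = 100 ≡ 100 (mod 593)
10^4 ≡ 100^2 = 10000 ≡ 512 (mod 593)
10^8 ≡ 512^2 = 262144 ≡ 38 (mod 593)
10^16 ≡ 38^2 = 1444 ≡ 258 (mod 593)
10^32 ≡ 258^2 = 66564 ≡ 148 (mod 593)
10^64 ≡ 148^2 = 21904 ≡ 556 (mod 593)
10^128 ≡ 556^2 = 309136 ≡ 183 (mod 593)
10^256 ≡ 183^2 = 33489 ≡ 281 (mod 593)
10^512 ≡ 281^2 = 78961 ≡ 92 (mod 593)
592 = 512 + 64 + 16 in binary powers of 2.
So 10^592 ≡ 92 · 556 · 258 ≡ 1 (mod 593).
Since the result is 1, base 10 gives no evidence that 593 is composite.

1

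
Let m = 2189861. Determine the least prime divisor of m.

2189861 is odd.
Digit sum 35, not divisible by 3.
Ends in 1: not divisible by 5.
7: 2189861 = 7·312837 + 2
11: 2189861 = 11·199078 + 3
13: 2189861 = 13·168450 + 11
17: 2189861 = 17·128815 + 6
19: 2189861 = 19·115255 + 16
23: 2189861 = 23·95211 + 8
29: 2189861 = 29·75512 + 13
31: 2189861 = 31·70640 + 21
37: 2189861 = 37·59185 + 16
41: 2189861 = 41·53411 + 10
43: 2189861 = 43·50927

43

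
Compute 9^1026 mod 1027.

9^1 ≡ 9 (mod 1027)
9^2 ≡ 9^2 = 81 ≡ 81 (mod 1027)
9^4 ≡ 81^2 = 6561 ≡ 399 (mod 1027)
9^8 ≡ 399^2 = 159201 ≡ 16 (mod 1027)
9^16 ≡ 16^2 = 256 ≡ 256 (mod 1027)
9^32 ≡ 256^2 = 65536 ≡ 835 (mod 1027)
9^64 ≡ 835^2 = 697225 ≡ 919 (mod 1027)
9^128 ≡ 919^2 = 844561 ≡ 367 (mod 1027)
9^256 ≡ 367^2 = 134689 ≡ 152 (mod 1027)
9^512 ≡ 152^2 = 23104 ≡ 510 (mod 1027)
9^1024 ≡ 510^2 = 260100 ≡ 269 (mod 1027)
1026 = 1024 + 2 in binary powers of 2.
So 9^1026 ≡ 269 · 81 ≡ 222 (mod 1027).
Since 222 ≠ 1, base 9 is a Fermat witness: 1027 is composite.

222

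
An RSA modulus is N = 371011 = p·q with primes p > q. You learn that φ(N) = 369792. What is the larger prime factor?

φ(n) = (p−1)(q−1) = n − (p+q) + 1, so p + q = 371011 − 369792 + 1 = 1220.
p and q are the roots of t² − 1220t + 371011 = 0.
Discriminant: 1220² − 4·371011 = 1488400 − 1484044 = 4356; √4356 = 66.
q = (1220 − 66)/2 = 577, p = (1220 + 66)/2 = 643.
Check: 577 · 643 = 371011.

643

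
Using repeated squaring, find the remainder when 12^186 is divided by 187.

12^1 ≡ 12 (mod 187)
12^2 ≡ 12^2 = 144 ≡ 144 (mod 187)
12^4 ≡ 144^2 = 20736 ≡ 166 (mod 187)
12^8 ≡ 166^2 = 27556 ≡ 67 (mod 187)
12^16 ≡ 67^2 = 4489 ≡ 1 (mod 187)
12^32 ≡ 1^2 = 1 ≡ 1 (mod 187)
12^64 ≡ 1^2 = 1 ≡ 1 (mod 187)
12^128 ≡ 1^2 = 1 ≡ 1 (mod 187)
186 = 128 + 32 + 16 + 8 + 2 in binary powers of 2.
So 12^186 ≡ 1 · 1 · 1 · 67 · 144 ≡ 111 (mod 187).
Since 111 ≠ 1, base 12 is a Fermat witness: 187 is composite.

111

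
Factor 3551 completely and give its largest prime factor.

3551 = 53 · 67
67 is prime.
So 3551 = 53 · 67; the largest prime factor is 67.

67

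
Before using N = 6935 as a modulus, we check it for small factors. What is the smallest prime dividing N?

6935 is odd.
Digit sum 23, not divisible by 3.
Ends in 5: divisible by 5.

5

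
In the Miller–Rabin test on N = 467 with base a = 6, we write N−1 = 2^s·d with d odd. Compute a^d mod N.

466

467 − 1 = 466 = 2^1 · 233, so d = 233.
6^1 ≡ 6 (mod 467)
6^2 ≡ 6^2 = 36 ≡ 36 (mod 467)
6^4 ≡ 36^2 = 1296 ≡ 362 (mod 467)
6^8 ≡ 362^2 = 131044 ≡ 284 (mod 467)
6^16 ≡ 284^2 = 80656 ≡ 332 (mod 467)
6^32 ≡ 332^2 = 110224 ≡ 12 (mod 467)
6^64 ≡ 12^2 = 144 ≡ 144 (mod 467)
6^128 ≡ 144^2 = 20736 ≡ 188 (mod 467)
233 = 128 + 64 + 32 + 8 + 1 in binary powers of 2.
So 6^233 ≡ 188 · 144 · 12 · 284 · 6 ≡ 466 (mod 467).
Since 6^d ≡ 466 (mod 467), base 6 does not prove 467 composite.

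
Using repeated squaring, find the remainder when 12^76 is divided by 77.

12^1 ≡ 12 (mod 77)
12^2 ≡ 12^2 = 144 ≡ 67 (mod 77)
12^4 ≡ 67^2 = 4489 ≡ 23 (mod 77)
12^8 ≡ 23^2 = 529 ≡ 67 (mod 77)
12^16 ≡ 67^2 = 4489 ≡ 23 (mod 77)
12^32 ≡ 23^2 = 529 ≡ 67 (mod 77)
12^64 ≡ 67^2 = 4489 ≡ 23 (mod 77)
76 = 64 + 8 + 4 in binary powers of 2.
So 12^76 ≡ 23 · 67 · 23 ≡ 23 (mod 77).
Since 23 ≠ 1, base 12 is a Fermat witness: 77 is composite.

23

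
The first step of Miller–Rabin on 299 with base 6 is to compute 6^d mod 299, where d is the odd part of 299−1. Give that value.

288

299 − 1 = 298 = 2^1 · 149, so d = 149.
6^1 ≡ 6 (mod 299)
6^2 ≡ 6^2 = 36 ≡ 36 (mod 299)
6^4 ≡ 36^2 = 1296 ≡ 100 (mod 299)
6^8 ≡ 100^2 = 10000 ≡ 133 (mod 299)
6^16 ≡ 133^2 = 17689 ≡ 48 (mod 299)
6^32 ≡ 48^2 = 2304 ≡ 211 (mod 299)
6^64 ≡ 211^2 = 44521 ≡ 269 (mod 299)
6^128 ≡ 269^2 = 72361 ≡ 3 (mod 299)
149 = 128 + 16 + 4 + 1 in binary powers of 2.
So 6^149 ≡ 3 · 48 · 100 · 6 ≡ 288 (mod 299).
Squaring chain: 288; never reaches −1, so base 6 is a Miller–Rabin witness that 299 is composite.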